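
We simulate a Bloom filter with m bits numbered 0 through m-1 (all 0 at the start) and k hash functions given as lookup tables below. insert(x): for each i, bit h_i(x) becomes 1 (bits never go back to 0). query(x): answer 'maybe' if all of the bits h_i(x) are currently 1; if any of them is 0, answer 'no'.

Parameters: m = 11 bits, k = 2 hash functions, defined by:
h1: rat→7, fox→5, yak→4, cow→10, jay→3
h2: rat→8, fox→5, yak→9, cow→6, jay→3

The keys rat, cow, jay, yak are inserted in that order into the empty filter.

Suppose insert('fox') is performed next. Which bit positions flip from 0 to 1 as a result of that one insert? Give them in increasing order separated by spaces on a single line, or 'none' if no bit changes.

Answer: 5

Derivation:
Start: bits=00000000000
After insert 'rat': sets bits 7 8 -> bits=00000001100
After insert 'cow': sets bits 6 10 -> bits=00000011101
After insert 'jay': sets bits 3 -> bits=00010011101
After insert 'yak': sets bits 4 9 -> bits=00011011111
insert 'fox' would touch bits 5; currently bit5=0
Bits that are 0 among those (would change 0->1): 5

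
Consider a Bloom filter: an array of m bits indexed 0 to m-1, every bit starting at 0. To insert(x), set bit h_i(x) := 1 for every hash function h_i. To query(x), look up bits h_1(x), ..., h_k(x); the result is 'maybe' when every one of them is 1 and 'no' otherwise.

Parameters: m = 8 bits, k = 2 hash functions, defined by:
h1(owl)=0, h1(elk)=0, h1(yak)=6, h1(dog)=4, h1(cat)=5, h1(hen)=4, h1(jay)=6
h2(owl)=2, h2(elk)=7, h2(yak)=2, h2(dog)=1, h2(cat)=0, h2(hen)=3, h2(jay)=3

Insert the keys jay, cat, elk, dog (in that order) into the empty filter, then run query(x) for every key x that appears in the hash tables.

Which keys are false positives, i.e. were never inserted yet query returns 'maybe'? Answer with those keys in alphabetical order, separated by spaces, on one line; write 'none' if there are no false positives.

Start: bits=00000000
After insert 'jay': sets bits 3 6 -> bits=00010010
After insert 'cat': sets bits 0 5 -> bits=10010110
After insert 'elk': sets bits 0 7 -> bits=10010111
After insert 'dog': sets bits 1 4 -> bits=11011111
Not inserted: hen owl yak — query each against bits=11011111:
query hen: checks bit3=1, bit4=1 (all 1) -> maybe => FALSE POSITIVE
query owl: checks bit0=1, bit2=0 (has a 0) -> no => not a false positive
query yak: checks bit2=0, bit6=1 (has a 0) -> no => not a false positive
False positives (alphabetical): hen

Answer: hen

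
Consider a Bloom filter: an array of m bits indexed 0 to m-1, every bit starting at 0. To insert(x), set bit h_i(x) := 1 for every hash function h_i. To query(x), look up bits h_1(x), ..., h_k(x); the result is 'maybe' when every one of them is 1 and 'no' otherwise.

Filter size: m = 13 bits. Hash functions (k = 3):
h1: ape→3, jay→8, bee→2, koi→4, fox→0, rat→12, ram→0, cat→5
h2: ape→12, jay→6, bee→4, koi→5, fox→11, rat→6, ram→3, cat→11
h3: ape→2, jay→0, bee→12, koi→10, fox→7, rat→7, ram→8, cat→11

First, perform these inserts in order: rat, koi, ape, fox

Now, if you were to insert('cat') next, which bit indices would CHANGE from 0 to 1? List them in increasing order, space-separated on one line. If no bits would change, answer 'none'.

Answer: none

Derivation:
Start: bits=0000000000000
After insert 'rat': sets bits 6 7 12 -> bits=0000001100001
After insert 'koi': sets bits 4 5 10 -> bits=0000111100101
After insert 'ape': sets bits 2 3 12 -> bits=0011111100101
After insert 'fox': sets bits 0 7 11 -> bits=1011111100111
insert 'cat' would touch bits 5 11; currently bit5=1, bit11=1
Bits that are 0 among those (would change 0->1): none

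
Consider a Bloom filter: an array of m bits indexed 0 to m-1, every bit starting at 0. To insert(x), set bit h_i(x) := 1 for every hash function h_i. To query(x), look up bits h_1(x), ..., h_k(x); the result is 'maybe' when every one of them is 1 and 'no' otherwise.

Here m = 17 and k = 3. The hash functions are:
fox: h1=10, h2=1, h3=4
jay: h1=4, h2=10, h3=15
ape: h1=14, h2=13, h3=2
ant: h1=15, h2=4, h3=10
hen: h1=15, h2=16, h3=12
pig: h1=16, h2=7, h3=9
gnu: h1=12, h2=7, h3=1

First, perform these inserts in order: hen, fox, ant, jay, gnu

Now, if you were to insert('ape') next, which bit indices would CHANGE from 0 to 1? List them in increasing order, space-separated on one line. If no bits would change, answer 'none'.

Start: bits=00000000000000000
After insert 'hen': sets bits 12 15 16 -> bits=00000000000010011
After insert 'fox': sets bits 1 4 10 -> bits=01001000001010011
After insert 'ant': sets bits 4 10 15 -> bits=01001000001010011
After insert 'jay': sets bits 4 10 15 -> bits=01001000001010011
After insert 'gnu': sets bits 1 7 12 -> bits=01001001001010011
insert 'ape' would touch bits 2 13 14; currently bit2=0, bit13=0, bit14=0
Bits that are 0 among those (would change 0->1): 2 13 14

Answer: 2 13 14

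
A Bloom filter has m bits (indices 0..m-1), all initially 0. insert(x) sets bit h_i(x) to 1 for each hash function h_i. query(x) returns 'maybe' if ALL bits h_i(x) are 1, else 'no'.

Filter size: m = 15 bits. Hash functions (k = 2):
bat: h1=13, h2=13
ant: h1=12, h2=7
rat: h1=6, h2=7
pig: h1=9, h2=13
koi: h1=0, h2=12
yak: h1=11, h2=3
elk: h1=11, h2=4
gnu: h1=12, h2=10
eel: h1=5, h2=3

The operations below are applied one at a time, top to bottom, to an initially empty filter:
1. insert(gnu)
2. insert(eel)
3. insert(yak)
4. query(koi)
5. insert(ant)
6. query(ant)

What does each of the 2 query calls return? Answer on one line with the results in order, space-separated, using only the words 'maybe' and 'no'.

Start: bits=000000000000000
Op 1: insert gnu -> sets bits 10 12 -> bits=000000000010100
Op 2: insert eel -> sets bits 3 5 -> bits=000101000010100
Op 3: insert yak -> sets bits 3 11 -> bits=000101000011100
Op 4: query koi -> checks bit0=0, bit12=1 (has a 0) -> no
Op 5: insert ant -> sets bits 7 12 -> bits=000101010011100
Op 6: query ant -> checks bit7=1, bit12=1 (all 1) -> maybe
Query results in order: no maybe

Answer: no maybe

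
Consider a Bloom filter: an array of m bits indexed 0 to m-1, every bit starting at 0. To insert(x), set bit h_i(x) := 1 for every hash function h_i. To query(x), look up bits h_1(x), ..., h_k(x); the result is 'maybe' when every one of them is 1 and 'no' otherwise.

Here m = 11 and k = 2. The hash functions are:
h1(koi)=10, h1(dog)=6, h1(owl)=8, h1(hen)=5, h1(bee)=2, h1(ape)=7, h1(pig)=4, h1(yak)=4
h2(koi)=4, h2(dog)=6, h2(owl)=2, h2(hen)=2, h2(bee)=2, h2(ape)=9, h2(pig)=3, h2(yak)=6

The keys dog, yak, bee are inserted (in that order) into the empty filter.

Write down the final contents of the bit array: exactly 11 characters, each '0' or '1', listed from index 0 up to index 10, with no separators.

Answer: 00101010000

Derivation:
Start: bits=00000000000
After insert 'dog': sets bits 6 -> bits=00000010000
After insert 'yak': sets bits 4 6 -> bits=00001010000
After insert 'bee': sets bits 2 -> bits=00101010000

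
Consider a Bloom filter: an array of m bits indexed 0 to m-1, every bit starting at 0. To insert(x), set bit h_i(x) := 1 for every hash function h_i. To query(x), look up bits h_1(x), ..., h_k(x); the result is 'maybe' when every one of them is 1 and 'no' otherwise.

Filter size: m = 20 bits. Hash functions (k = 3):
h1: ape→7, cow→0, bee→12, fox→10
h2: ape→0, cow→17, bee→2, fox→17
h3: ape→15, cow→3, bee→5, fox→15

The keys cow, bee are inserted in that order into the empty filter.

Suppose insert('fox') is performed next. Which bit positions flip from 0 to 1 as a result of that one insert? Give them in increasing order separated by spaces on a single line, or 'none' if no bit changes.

Start: bits=00000000000000000000
After insert 'cow': sets bits 0 3 17 -> bits=10010000000000000100
After insert 'bee': sets bits 2 5 12 -> bits=10110100000010000100
insert 'fox' would touch bits 10 15 17; currently bit10=0, bit15=0, bit17=1
Bits that are 0 among those (would change 0->1): 10 15

Answer: 10 15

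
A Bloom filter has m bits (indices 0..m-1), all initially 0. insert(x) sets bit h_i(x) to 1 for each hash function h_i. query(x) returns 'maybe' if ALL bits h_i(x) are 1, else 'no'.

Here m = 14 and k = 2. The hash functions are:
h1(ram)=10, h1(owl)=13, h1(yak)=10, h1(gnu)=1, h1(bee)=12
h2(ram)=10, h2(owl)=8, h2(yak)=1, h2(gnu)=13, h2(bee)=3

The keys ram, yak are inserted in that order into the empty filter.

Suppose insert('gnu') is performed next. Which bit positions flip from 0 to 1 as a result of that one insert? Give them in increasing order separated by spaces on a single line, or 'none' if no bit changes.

Answer: 13

Derivation:
Start: bits=00000000000000
After insert 'ram': sets bits 10 -> bits=00000000001000
After insert 'yak': sets bits 1 10 -> bits=01000000001000
insert 'gnu' would touch bits 1 13; currently bit1=1, bit13=0
Bits that are 0 among those (would change 0->1): 13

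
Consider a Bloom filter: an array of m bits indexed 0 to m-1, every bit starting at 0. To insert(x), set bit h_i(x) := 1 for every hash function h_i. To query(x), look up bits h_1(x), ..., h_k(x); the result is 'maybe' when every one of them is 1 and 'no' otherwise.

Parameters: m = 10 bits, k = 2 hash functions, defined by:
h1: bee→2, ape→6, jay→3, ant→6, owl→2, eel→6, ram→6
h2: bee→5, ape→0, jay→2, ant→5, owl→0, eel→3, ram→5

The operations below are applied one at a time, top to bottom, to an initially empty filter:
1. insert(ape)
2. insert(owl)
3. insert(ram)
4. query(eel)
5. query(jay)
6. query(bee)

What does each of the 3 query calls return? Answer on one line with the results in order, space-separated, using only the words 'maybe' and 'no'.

Start: bits=0000000000
Op 1: insert ape -> sets bits 0 6 -> bits=1000001000
Op 2: insert owl -> sets bits 0 2 -> bits=1010001000
Op 3: insert ram -> sets bits 5 6 -> bits=1010011000
Op 4: query eel -> checks bit3=0, bit6=1 (has a 0) -> no
Op 5: query jay -> checks bit2=1, bit3=0 (has a 0) -> no
Op 6: query bee -> checks bit2=1, bit5=1 (all 1) -> maybe
Query results in order: no no maybe

Answer: no no maybe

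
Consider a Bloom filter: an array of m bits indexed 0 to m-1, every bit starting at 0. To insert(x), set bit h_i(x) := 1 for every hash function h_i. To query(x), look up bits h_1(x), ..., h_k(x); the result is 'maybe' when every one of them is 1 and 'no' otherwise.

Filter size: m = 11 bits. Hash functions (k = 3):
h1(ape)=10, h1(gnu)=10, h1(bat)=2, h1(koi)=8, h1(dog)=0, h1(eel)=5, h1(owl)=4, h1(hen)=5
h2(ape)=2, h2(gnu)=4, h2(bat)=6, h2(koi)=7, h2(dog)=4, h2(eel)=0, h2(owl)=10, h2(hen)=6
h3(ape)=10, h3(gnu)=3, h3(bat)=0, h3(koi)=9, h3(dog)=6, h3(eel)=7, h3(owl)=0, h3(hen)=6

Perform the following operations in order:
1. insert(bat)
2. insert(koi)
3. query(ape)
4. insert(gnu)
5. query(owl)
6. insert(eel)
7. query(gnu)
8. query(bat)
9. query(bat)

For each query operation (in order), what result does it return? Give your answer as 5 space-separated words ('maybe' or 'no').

Answer: no maybe maybe maybe maybe

Derivation:
Start: bits=00000000000
Op 1: insert bat -> sets bits 0 2 6 -> bits=10100010000
Op 2: insert koi -> sets bits 7 8 9 -> bits=10100011110
Op 3: query ape -> checks bit2=1, bit10=0 (has a 0) -> no
Op 4: insert gnu -> sets bits 3 4 10 -> bits=10111011111
Op 5: query owl -> checks bit0=1, bit4=1, bit10=1 (all 1) -> maybe
Op 6: insert eel -> sets bits 0 5 7 -> bits=10111111111
Op 7: query gnu -> checks bit3=1, bit4=1, bit10=1 (all 1) -> maybe
Op 8: query bat -> checks bit0=1, bit2=1, bit6=1 (all 1) -> maybe
Op 9: query bat -> checks bit0=1, bit2=1, bit6=1 (all 1) -> maybe
Query results in order: no maybe maybe maybe maybe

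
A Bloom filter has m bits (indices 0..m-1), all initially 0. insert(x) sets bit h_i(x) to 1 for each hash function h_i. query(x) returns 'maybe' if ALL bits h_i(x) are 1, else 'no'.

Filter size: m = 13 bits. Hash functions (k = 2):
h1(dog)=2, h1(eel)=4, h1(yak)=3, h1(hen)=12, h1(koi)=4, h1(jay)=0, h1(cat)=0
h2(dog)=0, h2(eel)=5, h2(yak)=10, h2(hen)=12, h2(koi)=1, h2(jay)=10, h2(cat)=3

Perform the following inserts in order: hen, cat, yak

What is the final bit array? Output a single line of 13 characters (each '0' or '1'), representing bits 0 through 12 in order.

Answer: 1001000000101

Derivation:
Start: bits=0000000000000
After insert 'hen': sets bits 12 -> bits=0000000000001
After insert 'cat': sets bits 0 3 -> bits=1001000000001
After insert 'yak': sets bits 3 10 -> bits=1001000000101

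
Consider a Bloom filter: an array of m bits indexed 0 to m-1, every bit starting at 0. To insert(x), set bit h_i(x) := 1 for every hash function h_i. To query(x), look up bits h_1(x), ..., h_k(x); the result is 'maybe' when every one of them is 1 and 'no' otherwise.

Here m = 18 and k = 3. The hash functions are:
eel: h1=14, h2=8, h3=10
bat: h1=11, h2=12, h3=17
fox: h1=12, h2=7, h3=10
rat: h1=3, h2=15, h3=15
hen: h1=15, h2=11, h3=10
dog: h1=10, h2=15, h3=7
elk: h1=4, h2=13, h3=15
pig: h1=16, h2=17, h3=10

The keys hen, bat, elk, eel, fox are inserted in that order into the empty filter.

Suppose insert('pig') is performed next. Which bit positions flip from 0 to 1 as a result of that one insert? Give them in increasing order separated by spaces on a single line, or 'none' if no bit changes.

Answer: 16

Derivation:
Start: bits=000000000000000000
After insert 'hen': sets bits 10 11 15 -> bits=000000000011000100
After insert 'bat': sets bits 11 12 17 -> bits=000000000011100101
After insert 'elk': sets bits 4 13 15 -> bits=000010000011110101
After insert 'eel': sets bits 8 10 14 -> bits=000010001011111101
After insert 'fox': sets bits 7 10 12 -> bits=000010011011111101
insert 'pig' would touch bits 10 16 17; currently bit10=1, bit16=0, bit17=1
Bits that are 0 among those (would change 0->1): 16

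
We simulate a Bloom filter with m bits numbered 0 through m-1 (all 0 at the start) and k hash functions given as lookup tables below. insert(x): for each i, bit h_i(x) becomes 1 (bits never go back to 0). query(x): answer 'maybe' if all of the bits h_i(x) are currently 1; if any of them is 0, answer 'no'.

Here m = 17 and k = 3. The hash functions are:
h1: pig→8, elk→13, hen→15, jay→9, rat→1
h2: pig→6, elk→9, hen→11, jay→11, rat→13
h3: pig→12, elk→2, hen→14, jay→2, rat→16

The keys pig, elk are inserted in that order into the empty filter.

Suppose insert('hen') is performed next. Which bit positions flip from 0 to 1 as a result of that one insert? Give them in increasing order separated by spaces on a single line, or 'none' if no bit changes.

Answer: 11 14 15

Derivation:
Start: bits=00000000000000000
After insert 'pig': sets bits 6 8 12 -> bits=00000010100010000
After insert 'elk': sets bits 2 9 13 -> bits=00100010110011000
insert 'hen' would touch bits 11 14 15; currently bit11=0, bit14=0, bit15=0
Bits that are 0 among those (would change 0->1): 11 14 15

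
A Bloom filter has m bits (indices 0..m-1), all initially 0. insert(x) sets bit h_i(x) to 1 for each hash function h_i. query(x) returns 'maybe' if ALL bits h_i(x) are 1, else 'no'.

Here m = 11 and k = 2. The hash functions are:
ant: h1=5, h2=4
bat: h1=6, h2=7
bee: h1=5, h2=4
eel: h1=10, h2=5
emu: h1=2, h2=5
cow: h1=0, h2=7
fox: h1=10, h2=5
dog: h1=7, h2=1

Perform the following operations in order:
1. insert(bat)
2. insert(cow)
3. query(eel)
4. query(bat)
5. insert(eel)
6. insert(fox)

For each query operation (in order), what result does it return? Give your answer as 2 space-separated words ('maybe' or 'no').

Answer: no maybe

Derivation:
Start: bits=00000000000
Op 1: insert bat -> sets bits 6 7 -> bits=00000011000
Op 2: insert cow -> sets bits 0 7 -> bits=10000011000
Op 3: query eel -> checks bit5=0, bit10=0 (has a 0) -> no
Op 4: query bat -> checks bit6=1, bit7=1 (all 1) -> maybe
Op 5: insert eel -> sets bits 5 10 -> bits=10000111001
Op 6: insert fox -> sets bits 5 10 -> bits=10000111001
Query results in order: no maybe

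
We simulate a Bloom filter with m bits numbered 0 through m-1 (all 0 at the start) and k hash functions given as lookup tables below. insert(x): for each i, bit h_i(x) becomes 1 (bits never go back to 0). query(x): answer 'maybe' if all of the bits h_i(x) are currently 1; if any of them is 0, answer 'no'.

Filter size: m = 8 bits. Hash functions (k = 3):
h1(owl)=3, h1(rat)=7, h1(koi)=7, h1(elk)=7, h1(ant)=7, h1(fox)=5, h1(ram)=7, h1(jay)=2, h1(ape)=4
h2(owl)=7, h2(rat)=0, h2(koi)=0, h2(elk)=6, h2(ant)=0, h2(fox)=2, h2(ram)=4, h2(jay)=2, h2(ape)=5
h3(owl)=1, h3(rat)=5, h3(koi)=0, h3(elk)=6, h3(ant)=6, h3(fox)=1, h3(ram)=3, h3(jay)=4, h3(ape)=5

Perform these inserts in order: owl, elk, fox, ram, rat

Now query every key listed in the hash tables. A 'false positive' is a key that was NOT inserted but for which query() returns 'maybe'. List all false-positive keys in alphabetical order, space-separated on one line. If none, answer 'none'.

Start: bits=00000000
After insert 'owl': sets bits 1 3 7 -> bits=01010001
After insert 'elk': sets bits 6 7 -> bits=01010011
After insert 'fox': sets bits 1 2 5 -> bits=01110111
After insert 'ram': sets bits 3 4 7 -> bits=01111111
After insert 'rat': sets bits 0 5 7 -> bits=11111111
Not inserted: ant ape jay koi — query each against bits=11111111:
query ant: checks bit0=1, bit6=1, bit7=1 (all 1) -> maybe => FALSE POSITIVE
query ape: checks bit4=1, bit5=1 (all 1) -> maybe => FALSE POSITIVE
query jay: checks bit2=1, bit4=1 (all 1) -> maybe => FALSE POSITIVE
query koi: checks bit0=1, bit7=1 (all 1) -> maybe => FALSE POSITIVE
False positives (alphabetical): ant ape jay koi

Answer: ant ape jay koi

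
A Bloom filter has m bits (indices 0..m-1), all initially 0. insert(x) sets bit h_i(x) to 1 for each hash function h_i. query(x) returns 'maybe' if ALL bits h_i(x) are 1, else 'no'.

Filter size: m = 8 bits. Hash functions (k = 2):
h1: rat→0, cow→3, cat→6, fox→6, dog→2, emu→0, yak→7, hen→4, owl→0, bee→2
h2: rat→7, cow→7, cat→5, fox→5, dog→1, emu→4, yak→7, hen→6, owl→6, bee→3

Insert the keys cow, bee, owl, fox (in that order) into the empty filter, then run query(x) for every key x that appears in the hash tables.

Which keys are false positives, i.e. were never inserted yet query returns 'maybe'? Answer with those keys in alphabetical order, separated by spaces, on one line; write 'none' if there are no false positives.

Answer: cat rat yak

Derivation:
Start: bits=00000000
After insert 'cow': sets bits 3 7 -> bits=00010001
After insert 'bee': sets bits 2 3 -> bits=00110001
After insert 'owl': sets bits 0 6 -> bits=10110011
After insert 'fox': sets bits 5 6 -> bits=10110111
Not inserted: cat dog emu hen rat yak — query each against bits=10110111:
query cat: checks bit5=1, bit6=1 (all 1) -> maybe => FALSE POSITIVE
query dog: checks bit1=0, bit2=1 (has a 0) -> no => not a false positive
query emu: checks bit0=1, bit4=0 (has a 0) -> no => not a false positive
query hen: checks bit4=0, bit6=1 (has a 0) -> no => not a false positive
query rat: checks bit0=1, bit7=1 (all 1) -> maybe => FALSE POSITIVE
query yak: checks bit7=1 (all 1) -> maybe => FALSE POSITIVE
False positives (alphabetical): cat rat yak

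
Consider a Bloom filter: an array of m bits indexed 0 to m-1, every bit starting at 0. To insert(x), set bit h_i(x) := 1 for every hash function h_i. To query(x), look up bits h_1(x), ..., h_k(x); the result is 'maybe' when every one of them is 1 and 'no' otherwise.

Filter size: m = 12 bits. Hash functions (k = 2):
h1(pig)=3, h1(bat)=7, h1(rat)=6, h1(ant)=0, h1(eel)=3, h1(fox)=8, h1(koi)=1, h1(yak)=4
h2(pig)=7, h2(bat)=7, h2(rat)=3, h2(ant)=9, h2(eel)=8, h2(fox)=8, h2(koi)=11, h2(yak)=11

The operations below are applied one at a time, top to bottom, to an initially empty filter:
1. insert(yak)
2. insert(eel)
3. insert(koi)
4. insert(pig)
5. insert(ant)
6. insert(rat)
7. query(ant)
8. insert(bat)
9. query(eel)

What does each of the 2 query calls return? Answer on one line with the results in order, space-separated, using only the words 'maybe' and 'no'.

Answer: maybe maybe

Derivation:
Start: bits=000000000000
Op 1: insert yak -> sets bits 4 11 -> bits=000010000001
Op 2: insert eel -> sets bits 3 8 -> bits=000110001001
Op 3: insert koi -> sets bits 1 11 -> bits=010110001001
Op 4: insert pig -> sets bits 3 7 -> bits=010110011001
Op 5: insert ant -> sets bits 0 9 -> bits=110110011101
Op 6: insert rat -> sets bits 3 6 -> bits=110110111101
Op 7: query ant -> checks bit0=1, bit9=1 (all 1) -> maybe
Op 8: insert bat -> sets bits 7 -> bits=110110111101
Op 9: query eel -> checks bit3=1, bit8=1 (all 1) -> maybe
Query results in order: maybe maybe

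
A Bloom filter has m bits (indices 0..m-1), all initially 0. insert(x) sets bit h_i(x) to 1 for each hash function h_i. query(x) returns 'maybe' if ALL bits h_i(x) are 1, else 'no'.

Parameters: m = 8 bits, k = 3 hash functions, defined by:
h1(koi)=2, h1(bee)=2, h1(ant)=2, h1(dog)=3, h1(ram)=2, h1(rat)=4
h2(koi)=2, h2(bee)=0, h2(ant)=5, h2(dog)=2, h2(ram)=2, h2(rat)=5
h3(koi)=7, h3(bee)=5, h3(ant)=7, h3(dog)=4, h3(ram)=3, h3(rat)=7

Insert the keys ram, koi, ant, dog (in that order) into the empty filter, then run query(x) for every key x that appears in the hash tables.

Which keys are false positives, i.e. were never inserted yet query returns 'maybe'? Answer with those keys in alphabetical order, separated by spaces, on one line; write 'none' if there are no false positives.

Start: bits=00000000
After insert 'ram': sets bits 2 3 -> bits=00110000
After insert 'koi': sets bits 2 7 -> bits=00110001
After insert 'ant': sets bits 2 5 7 -> bits=00110101
After insert 'dog': sets bits 2 3 4 -> bits=00111101
Not inserted: bee rat — query each against bits=00111101:
query bee: checks bit0=0, bit2=1, bit5=1 (has a 0) -> no => not a false positive
query rat: checks bit4=1, bit5=1, bit7=1 (all 1) -> maybe => FALSE POSITIVE
False positives (alphabetical): rat

Answer: rat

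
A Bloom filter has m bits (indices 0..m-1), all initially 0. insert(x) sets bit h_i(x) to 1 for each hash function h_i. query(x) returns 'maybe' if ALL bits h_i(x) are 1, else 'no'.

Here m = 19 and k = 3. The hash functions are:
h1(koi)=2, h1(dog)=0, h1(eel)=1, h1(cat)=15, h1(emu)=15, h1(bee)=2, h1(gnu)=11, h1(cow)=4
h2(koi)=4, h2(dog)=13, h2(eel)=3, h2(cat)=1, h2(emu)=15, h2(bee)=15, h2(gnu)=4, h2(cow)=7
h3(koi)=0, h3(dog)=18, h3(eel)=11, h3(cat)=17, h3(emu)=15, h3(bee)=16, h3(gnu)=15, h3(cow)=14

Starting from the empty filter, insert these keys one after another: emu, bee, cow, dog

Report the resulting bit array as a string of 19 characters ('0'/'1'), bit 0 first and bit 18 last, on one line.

Start: bits=0000000000000000000
After insert 'emu': sets bits 15 -> bits=0000000000000001000
After insert 'bee': sets bits 2 15 16 -> bits=0010000000000001100
After insert 'cow': sets bits 4 7 14 -> bits=0010100100000011100
After insert 'dog': sets bits 0 13 18 -> bits=1010100100000111101

Answer: 1010100100000111101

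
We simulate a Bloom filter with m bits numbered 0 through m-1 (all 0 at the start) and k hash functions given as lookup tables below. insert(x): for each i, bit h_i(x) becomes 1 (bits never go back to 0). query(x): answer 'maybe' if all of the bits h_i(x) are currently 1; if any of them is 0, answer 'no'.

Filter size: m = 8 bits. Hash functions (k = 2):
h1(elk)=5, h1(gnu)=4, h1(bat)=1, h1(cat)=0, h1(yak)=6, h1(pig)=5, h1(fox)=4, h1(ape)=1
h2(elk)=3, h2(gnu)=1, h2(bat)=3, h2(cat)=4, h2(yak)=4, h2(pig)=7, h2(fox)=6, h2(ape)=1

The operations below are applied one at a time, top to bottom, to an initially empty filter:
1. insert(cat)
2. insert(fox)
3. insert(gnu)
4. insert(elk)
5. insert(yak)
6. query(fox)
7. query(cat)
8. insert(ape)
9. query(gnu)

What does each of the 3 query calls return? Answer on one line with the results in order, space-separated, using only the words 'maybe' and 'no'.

Start: bits=00000000
Op 1: insert cat -> sets bits 0 4 -> bits=10001000
Op 2: insert fox -> sets bits 4 6 -> bits=10001010
Op 3: insert gnu -> sets bits 1 4 -> bits=11001010
Op 4: insert elk -> sets bits 3 5 -> bits=11011110
Op 5: insert yak -> sets bits 4 6 -> bits=11011110
Op 6: query fox -> checks bit4=1, bit6=1 (all 1) -> maybe
Op 7: query cat -> checks bit0=1, bit4=1 (all 1) -> maybe
Op 8: insert ape -> sets bits 1 -> bits=11011110
Op 9: query gnu -> checks bit1=1, bit4=1 (all 1) -> maybe
Query results in order: maybe maybe maybe

Answer: maybe maybe maybe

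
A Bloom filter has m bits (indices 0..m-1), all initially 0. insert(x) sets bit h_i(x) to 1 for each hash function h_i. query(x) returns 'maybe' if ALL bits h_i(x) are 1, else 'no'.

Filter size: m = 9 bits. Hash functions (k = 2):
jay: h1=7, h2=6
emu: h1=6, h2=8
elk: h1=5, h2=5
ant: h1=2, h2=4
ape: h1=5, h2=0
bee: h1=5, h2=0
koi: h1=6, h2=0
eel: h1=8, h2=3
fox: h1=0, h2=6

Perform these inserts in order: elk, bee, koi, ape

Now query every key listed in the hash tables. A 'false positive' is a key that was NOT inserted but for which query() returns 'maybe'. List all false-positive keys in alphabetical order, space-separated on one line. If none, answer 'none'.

Start: bits=000000000
After insert 'elk': sets bits 5 -> bits=000001000
After insert 'bee': sets bits 0 5 -> bits=100001000
After insert 'koi': sets bits 0 6 -> bits=100001100
After insert 'ape': sets bits 0 5 -> bits=100001100
Not inserted: ant eel emu fox jay — query each against bits=100001100:
query ant: checks bit2=0, bit4=0 (has a 0) -> no => not a false positive
query eel: checks bit3=0, bit8=0 (has a 0) -> no => not a false positive
query emu: checks bit6=1, bit8=0 (has a 0) -> no => not a false positive
query fox: checks bit0=1, bit6=1 (all 1) -> maybe => FALSE POSITIVE
query jay: checks bit6=1, bit7=0 (has a 0) -> no => not a false positive
False positives (alphabetical): fox

Answer: fox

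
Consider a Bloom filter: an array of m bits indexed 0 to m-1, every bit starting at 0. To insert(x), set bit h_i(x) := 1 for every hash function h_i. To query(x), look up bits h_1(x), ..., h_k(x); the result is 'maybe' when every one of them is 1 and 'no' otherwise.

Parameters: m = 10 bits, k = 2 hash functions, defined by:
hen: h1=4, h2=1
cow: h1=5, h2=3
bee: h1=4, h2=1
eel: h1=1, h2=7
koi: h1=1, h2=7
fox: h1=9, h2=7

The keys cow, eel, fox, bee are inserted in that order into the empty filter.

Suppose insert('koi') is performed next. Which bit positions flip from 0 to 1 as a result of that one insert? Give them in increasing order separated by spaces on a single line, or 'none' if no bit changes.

Start: bits=0000000000
After insert 'cow': sets bits 3 5 -> bits=0001010000
After insert 'eel': sets bits 1 7 -> bits=0101010100
After insert 'fox': sets bits 7 9 -> bits=0101010101
After insert 'bee': sets bits 1 4 -> bits=0101110101
insert 'koi' would touch bits 1 7; currently bit1=1, bit7=1
Bits that are 0 among those (would change 0->1): none

Answer: none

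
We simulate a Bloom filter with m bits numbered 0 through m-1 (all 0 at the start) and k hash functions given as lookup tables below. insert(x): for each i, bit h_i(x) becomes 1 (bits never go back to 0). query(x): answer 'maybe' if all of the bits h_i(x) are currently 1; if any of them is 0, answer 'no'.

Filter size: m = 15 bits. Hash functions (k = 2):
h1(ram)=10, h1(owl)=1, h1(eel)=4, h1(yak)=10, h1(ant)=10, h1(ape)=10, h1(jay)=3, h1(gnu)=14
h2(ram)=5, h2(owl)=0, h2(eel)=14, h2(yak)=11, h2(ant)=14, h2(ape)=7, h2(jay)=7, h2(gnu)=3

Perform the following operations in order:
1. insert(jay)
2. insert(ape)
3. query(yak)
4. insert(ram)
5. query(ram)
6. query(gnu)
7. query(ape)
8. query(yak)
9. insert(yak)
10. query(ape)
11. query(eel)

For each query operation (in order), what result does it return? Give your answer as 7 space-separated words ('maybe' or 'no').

Start: bits=000000000000000
Op 1: insert jay -> sets bits 3 7 -> bits=000100010000000
Op 2: insert ape -> sets bits 7 10 -> bits=000100010010000
Op 3: query yak -> checks bit10=1, bit11=0 (has a 0) -> no
Op 4: insert ram -> sets bits 5 10 -> bits=000101010010000
Op 5: query ram -> checks bit5=1, bit10=1 (all 1) -> maybe
Op 6: query gnu -> checks bit3=1, bit14=0 (has a 0) -> no
Op 7: query ape -> checks bit7=1, bit10=1 (all 1) -> maybe
Op 8: query yak -> checks bit10=1, bit11=0 (has a 0) -> no
Op 9: insert yak -> sets bits 10 11 -> bits=000101010011000
Op 10: query ape -> checks bit7=1, bit10=1 (all 1) -> maybe
Op 11: query eel -> checks bit4=0, bit14=0 (has a 0) -> no
Query results in order: no maybe no maybe no maybe no

Answer: no maybe no maybe no maybe no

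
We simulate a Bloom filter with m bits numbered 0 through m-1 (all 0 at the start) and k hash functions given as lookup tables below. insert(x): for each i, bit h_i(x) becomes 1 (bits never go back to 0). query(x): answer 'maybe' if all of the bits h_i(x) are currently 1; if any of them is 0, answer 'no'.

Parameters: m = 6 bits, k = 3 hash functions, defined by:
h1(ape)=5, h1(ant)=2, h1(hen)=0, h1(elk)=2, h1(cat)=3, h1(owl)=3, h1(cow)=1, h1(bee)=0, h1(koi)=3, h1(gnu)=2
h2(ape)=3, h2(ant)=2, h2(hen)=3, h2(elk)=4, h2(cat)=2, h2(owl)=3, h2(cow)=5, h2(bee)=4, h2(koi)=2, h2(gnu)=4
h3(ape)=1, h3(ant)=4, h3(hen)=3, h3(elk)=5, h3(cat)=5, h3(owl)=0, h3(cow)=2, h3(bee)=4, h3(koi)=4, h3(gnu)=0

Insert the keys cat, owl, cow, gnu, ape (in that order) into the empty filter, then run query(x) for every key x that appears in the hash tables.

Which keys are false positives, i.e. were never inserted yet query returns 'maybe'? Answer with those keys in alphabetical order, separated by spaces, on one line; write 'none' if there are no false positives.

Start: bits=000000
After insert 'cat': sets bits 2 3 5 -> bits=001101
After insert 'owl': sets bits 0 3 -> bits=101101
After insert 'cow': sets bits 1 2 5 -> bits=111101
After insert 'gnu': sets bits 0 2 4 -> bits=111111
After insert 'ape': sets bits 1 3 5 -> bits=111111
Not inserted: ant bee elk hen koi — query each against bits=111111:
query ant: checks bit2=1, bit4=1 (all 1) -> maybe => FALSE POSITIVE
query bee: checks bit0=1, bit4=1 (all 1) -> maybe => FALSE POSITIVE
query elk: checks bit2=1, bit4=1, bit5=1 (all 1) -> maybe => FALSE POSITIVE
query hen: checks bit0=1, bit3=1 (all 1) -> maybe => FALSE POSITIVE
query koi: checks bit2=1, bit3=1, bit4=1 (all 1) -> maybe => FALSE POSITIVE
False positives (alphabetical): ant bee elk hen koi

Answer: ant bee elk hen koi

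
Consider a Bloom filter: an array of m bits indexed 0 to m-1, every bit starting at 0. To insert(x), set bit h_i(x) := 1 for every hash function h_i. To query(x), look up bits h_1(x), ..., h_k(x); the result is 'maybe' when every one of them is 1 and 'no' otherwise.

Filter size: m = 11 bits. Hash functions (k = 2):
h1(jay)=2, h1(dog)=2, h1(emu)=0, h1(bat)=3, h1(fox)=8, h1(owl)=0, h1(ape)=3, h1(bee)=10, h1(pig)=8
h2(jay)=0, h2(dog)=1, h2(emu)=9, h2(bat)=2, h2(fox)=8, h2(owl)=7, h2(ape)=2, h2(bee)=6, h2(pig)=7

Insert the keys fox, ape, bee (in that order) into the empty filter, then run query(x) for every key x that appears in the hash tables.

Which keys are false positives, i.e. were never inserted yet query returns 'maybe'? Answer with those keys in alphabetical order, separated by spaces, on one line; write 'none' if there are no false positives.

Answer: bat

Derivation:
Start: bits=00000000000
After insert 'fox': sets bits 8 -> bits=00000000100
After insert 'ape': sets bits 2 3 -> bits=00110000100
After insert 'bee': sets bits 6 10 -> bits=00110010101
Not inserted: bat dog emu jay owl pig — query each against bits=00110010101:
query bat: checks bit2=1, bit3=1 (all 1) -> maybe => FALSE POSITIVE
query dog: checks bit1=0, bit2=1 (has a 0) -> no => not a false positive
query emu: checks bit0=0, bit9=0 (has a 0) -> no => not a false positive
query jay: checks bit0=0, bit2=1 (has a 0) -> no => not a false positive
query owl: checks bit0=0, bit7=0 (has a 0) -> no => not a false positive
query pig: checks bit7=0, bit8=1 (has a 0) -> no => not a false positive
False positives (alphabetical): bat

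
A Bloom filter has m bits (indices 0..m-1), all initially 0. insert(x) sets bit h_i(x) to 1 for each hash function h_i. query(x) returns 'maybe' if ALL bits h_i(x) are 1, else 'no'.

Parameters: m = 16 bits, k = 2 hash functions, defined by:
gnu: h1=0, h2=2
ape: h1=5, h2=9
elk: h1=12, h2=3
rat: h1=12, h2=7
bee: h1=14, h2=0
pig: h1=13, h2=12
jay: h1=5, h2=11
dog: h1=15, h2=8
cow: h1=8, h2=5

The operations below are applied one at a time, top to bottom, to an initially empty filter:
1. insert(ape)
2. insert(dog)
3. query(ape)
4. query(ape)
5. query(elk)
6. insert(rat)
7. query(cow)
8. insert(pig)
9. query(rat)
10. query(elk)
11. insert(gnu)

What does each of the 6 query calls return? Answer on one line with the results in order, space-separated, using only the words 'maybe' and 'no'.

Answer: maybe maybe no maybe maybe no

Derivation:
Start: bits=0000000000000000
Op 1: insert ape -> sets bits 5 9 -> bits=0000010001000000
Op 2: insert dog -> sets bits 8 15 -> bits=0000010011000001
Op 3: query ape -> checks bit5=1, bit9=1 (all 1) -> maybe
Op 4: query ape -> checks bit5=1, bit9=1 (all 1) -> maybe
Op 5: query elk -> checks bit3=0, bit12=0 (has a 0) -> no
Op 6: insert rat -> sets bits 7 12 -> bits=0000010111001001
Op 7: query cow -> checks bit5=1, bit8=1 (all 1) -> maybe
Op 8: insert pig -> sets bits 12 13 -> bits=0000010111001101
Op 9: query rat -> checks bit7=1, bit12=1 (all 1) -> maybe
Op 10: query elk -> checks bit3=0, bit12=1 (has a 0) -> no
Op 11: insert gnu -> sets bits 0 2 -> bits=1010010111001101
Query results in order: maybe maybe no maybe maybe no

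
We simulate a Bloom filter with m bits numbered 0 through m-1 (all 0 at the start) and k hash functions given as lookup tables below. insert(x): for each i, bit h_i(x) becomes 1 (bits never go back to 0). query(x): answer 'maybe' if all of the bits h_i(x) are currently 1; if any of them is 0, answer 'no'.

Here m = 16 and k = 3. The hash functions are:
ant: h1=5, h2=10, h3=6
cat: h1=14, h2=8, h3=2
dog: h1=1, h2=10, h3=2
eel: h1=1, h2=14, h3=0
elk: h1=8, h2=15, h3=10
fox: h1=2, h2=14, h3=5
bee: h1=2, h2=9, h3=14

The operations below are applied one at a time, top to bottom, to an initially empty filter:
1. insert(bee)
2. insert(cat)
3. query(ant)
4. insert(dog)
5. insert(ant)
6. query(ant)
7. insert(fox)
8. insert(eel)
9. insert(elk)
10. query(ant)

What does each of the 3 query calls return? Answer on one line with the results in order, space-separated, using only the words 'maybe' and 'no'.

Start: bits=0000000000000000
Op 1: insert bee -> sets bits 2 9 14 -> bits=0010000001000010
Op 2: insert cat -> sets bits 2 8 14 -> bits=0010000011000010
Op 3: query ant -> checks bit5=0, bit6=0, bit10=0 (has a 0) -> no
Op 4: insert dog -> sets bits 1 2 10 -> bits=0110000011100010
Op 5: insert ant -> sets bits 5 6 10 -> bits=0110011011100010
Op 6: query ant -> checks bit5=1, bit6=1, bit10=1 (all 1) -> maybe
Op 7: insert fox -> sets bits 2 5 14 -> bits=0110011011100010
Op 8: insert eel -> sets bits 0 1 14 -> bits=1110011011100010
Op 9: insert elk -> sets bits 8 10 15 -> bits=1110011011100011
Op 10: query ant -> checks bit5=1, bit6=1, bit10=1 (all 1) -> maybe
Query results in order: no maybe maybe

Answer: no maybe maybe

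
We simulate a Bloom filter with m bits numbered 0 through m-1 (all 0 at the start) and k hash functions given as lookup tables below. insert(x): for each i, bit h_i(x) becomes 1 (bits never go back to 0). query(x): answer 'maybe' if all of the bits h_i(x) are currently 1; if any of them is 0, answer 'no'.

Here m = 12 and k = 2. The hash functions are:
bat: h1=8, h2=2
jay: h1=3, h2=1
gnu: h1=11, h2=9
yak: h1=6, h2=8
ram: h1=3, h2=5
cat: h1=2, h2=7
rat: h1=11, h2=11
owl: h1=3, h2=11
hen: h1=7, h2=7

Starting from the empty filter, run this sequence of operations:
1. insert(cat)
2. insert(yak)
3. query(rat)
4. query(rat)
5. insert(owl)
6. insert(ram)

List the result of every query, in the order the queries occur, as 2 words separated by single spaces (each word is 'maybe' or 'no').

Answer: no no

Derivation:
Start: bits=000000000000
Op 1: insert cat -> sets bits 2 7 -> bits=001000010000
Op 2: insert yak -> sets bits 6 8 -> bits=001000111000
Op 3: query rat -> checks bit11=0 (has a 0) -> no
Op 4: query rat -> checks bit11=0 (has a 0) -> no
Op 5: insert owl -> sets bits 3 11 -> bits=001100111001
Op 6: insert ram -> sets bits 3 5 -> bits=001101111001
Query results in order: no no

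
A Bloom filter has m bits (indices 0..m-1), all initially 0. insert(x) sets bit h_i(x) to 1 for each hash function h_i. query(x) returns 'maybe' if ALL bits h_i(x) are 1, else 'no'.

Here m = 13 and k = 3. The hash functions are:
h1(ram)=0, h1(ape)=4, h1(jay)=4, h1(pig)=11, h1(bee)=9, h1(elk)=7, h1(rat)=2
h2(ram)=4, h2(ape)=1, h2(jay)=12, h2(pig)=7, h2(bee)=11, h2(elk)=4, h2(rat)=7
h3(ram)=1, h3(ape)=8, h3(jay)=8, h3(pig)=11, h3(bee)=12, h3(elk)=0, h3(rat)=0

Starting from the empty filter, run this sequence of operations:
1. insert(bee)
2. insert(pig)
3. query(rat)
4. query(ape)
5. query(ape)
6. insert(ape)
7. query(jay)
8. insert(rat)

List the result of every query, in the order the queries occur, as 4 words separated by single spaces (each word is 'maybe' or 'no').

Start: bits=0000000000000
Op 1: insert bee -> sets bits 9 11 12 -> bits=0000000001011
Op 2: insert pig -> sets bits 7 11 -> bits=0000000101011
Op 3: query rat -> checks bit0=0, bit2=0, bit7=1 (has a 0) -> no
Op 4: query ape -> checks bit1=0, bit4=0, bit8=0 (has a 0) -> no
Op 5: query ape -> checks bit1=0, bit4=0, bit8=0 (has a 0) -> no
Op 6: insert ape -> sets bits 1 4 8 -> bits=0100100111011
Op 7: query jay -> checks bit4=1, bit8=1, bit12=1 (all 1) -> maybe
Op 8: insert rat -> sets bits 0 2 7 -> bits=1110100111011
Query results in order: no no no maybe

Answer: no no no maybe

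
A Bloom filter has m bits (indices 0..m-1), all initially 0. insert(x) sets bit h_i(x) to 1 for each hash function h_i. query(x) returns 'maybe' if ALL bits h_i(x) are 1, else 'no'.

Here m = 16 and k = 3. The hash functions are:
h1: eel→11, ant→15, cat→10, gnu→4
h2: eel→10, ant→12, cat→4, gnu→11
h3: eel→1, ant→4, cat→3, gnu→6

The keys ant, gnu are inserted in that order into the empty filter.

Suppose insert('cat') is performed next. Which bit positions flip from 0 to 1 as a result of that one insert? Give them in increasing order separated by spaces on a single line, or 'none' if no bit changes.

Answer: 3 10

Derivation:
Start: bits=0000000000000000
After insert 'ant': sets bits 4 12 15 -> bits=0000100000001001
After insert 'gnu': sets bits 4 6 11 -> bits=0000101000011001
insert 'cat' would touch bits 3 4 10; currently bit3=0, bit4=1, bit10=0
Bits that are 0 among those (would change 0->1): 3 10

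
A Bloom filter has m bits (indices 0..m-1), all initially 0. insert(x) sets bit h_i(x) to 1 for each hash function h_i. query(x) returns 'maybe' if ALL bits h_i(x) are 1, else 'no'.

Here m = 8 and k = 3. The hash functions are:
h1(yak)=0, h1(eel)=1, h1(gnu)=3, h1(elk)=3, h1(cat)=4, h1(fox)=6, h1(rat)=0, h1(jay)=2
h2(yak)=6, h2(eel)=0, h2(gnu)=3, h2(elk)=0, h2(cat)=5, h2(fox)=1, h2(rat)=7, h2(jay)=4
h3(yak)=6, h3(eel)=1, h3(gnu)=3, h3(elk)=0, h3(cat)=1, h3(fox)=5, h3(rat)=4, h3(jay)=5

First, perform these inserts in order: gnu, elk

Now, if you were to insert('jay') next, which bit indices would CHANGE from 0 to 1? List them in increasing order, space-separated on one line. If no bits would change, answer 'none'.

Answer: 2 4 5

Derivation:
Start: bits=00000000
After insert 'gnu': sets bits 3 -> bits=00010000
After insert 'elk': sets bits 0 3 -> bits=10010000
insert 'jay' would touch bits 2 4 5; currently bit2=0, bit4=0, bit5=0
Bits that are 0 among those (would change 0->1): 2 4 5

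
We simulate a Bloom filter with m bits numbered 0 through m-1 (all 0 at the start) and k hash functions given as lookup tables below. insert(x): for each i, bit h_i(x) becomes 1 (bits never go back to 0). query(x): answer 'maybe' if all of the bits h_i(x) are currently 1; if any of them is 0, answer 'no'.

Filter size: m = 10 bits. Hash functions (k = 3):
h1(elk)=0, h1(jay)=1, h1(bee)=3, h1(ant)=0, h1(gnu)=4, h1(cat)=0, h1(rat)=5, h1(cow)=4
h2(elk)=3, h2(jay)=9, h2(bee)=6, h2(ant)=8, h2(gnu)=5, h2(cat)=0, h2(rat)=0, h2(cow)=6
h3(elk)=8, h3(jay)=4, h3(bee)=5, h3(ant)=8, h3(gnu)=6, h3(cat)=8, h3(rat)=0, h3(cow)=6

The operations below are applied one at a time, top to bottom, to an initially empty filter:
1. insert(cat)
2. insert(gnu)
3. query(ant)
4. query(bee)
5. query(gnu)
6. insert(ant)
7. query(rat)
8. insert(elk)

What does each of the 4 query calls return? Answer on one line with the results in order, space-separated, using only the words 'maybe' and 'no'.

Start: bits=0000000000
Op 1: insert cat -> sets bits 0 8 -> bits=1000000010
Op 2: insert gnu -> sets bits 4 5 6 -> bits=1000111010
Op 3: query ant -> checks bit0=1, bit8=1 (all 1) -> maybe
Op 4: query bee -> checks bit3=0, bit5=1, bit6=1 (has a 0) -> no
Op 5: query gnu -> checks bit4=1, bit5=1, bit6=1 (all 1) -> maybe
Op 6: insert ant -> sets bits 0 8 -> bits=1000111010
Op 7: query rat -> checks bit0=1, bit5=1 (all 1) -> maybe
Op 8: insert elk -> sets bits 0 3 8 -> bits=1001111010
Query results in order: maybe no maybe maybe

Answer: maybe no maybe maybe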